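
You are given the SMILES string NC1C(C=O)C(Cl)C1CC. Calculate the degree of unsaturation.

2

Degree of unsaturation = (number of rings) + (number of π bonds).
Ring closures in the SMILES: 1.
π bonds: 1 double bond (each 1 DoU) → 1 DoU from unsaturation.
Total DoU = 1 + 1 = 2.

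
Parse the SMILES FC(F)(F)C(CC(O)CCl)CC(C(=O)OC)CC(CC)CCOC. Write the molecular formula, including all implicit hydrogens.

C16H28ClF3O4

Walk through each heavy atom and fill implicit hydrogens from standard valence (C 4, N 3, O 2, S 2, halogen 1):
  atom 1: F (halogen, monovalent) → 0 H
  atom 2: C, bond orders sum to 4 (valence 4) → 0 H
  atom 3: F (halogen, monovalent) → 0 H
  atom 4: F (halogen, monovalent) → 0 H
  atom 5: C, bond orders sum to 3 (valence 4) → 1 H
  atom 6: C, bond orders sum to 2 (valence 4) → 2 H
  atom 7: C, bond orders sum to 3 (valence 4) → 1 H
  atom 8: O, bond orders sum to 1 (valence 2) → 1 H
  atom 9: C, bond orders sum to 2 (valence 4) → 2 H
  atom 10: Cl (halogen, monovalent) → 0 H
  atom 11: C, bond orders sum to 2 (valence 4) → 2 H
  atom 12: C, bond orders sum to 3 (valence 4) → 1 H
  atom 13: C, bond orders sum to 4 (valence 4) → 0 H
  atom 14: O, bond orders sum to 2 (valence 2) → 0 H
  atom 15: O, bond orders sum to 2 (valence 2) → 0 H
  atom 16: C, bond orders sum to 1 (valence 4) → 3 H
  atom 17: C, bond orders sum to 2 (valence 4) → 2 H
  atom 18: C, bond orders sum to 3 (valence 4) → 1 H
  atom 19: C, bond orders sum to 2 (valence 4) → 2 H
  atom 20: C, bond orders sum to 1 (valence 4) → 3 H
  atom 21: C, bond orders sum to 2 (valence 4) → 2 H
  atom 22: C, bond orders sum to 2 (valence 4) → 2 H
  atom 23: O, bond orders sum to 2 (valence 2) → 0 H
  atom 24: C, bond orders sum to 1 (valence 4) → 3 H
Totals → C:16, H:28, Cl:1, F:3, O:4.
In Hill order: C16H28ClF3O4.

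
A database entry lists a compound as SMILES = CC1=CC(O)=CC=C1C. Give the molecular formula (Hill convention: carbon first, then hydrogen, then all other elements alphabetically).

Walk through each heavy atom and fill implicit hydrogens from standard valence (C 4, N 3, O 2, S 2, halogen 1):
  atom 1: C, bond orders sum to 1 (valence 4) → 3 H
  atom 2: C, bond orders sum to 4 (valence 4) → 0 H
  atom 3: C, bond orders sum to 3 (valence 4) → 1 H
  atom 4: C, bond orders sum to 4 (valence 4) → 0 H
  atom 5: O, bond orders sum to 1 (valence 2) → 1 H
  atom 6: C, bond orders sum to 3 (valence 4) → 1 H
  atom 7: C, bond orders sum to 3 (valence 4) → 1 H
  atom 8: C, bond orders sum to 4 (valence 4) → 0 H
  atom 9: C, bond orders sum to 1 (valence 4) → 3 H
Totals → C:8, H:10, O:1.

C8H10O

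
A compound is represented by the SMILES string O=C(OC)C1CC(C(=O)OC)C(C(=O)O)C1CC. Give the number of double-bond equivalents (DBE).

Degree of unsaturation = (number of rings) + (number of π bonds).
Ring closures in the SMILES: 1.
π bonds: 3 double bonds (each 1 DoU) → 3 DoU from unsaturation.
Total DoU = 1 + 3 = 4.

4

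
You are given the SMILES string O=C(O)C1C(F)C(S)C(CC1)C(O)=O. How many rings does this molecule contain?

In SMILES, each pair of matching ring-closure digits denotes one ring-closing bond; the number of such bonds equals the number of independent rings.
Ring-closure bonds here: 1.

1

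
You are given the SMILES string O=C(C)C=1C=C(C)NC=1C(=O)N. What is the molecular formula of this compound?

C8H10N2O2

Walk through each heavy atom and fill implicit hydrogens from standard valence (C 4, N 3, O 2, S 2, halogen 1):
  atom 1: O, bond orders sum to 2 (valence 2) → 0 H
  atom 2: C, bond orders sum to 4 (valence 4) → 0 H
  atom 3: C, bond orders sum to 1 (valence 4) → 3 H
  atom 4: C, bond orders sum to 4 (valence 4) → 0 H
  atom 5: C, bond orders sum to 3 (valence 4) → 1 H
  atom 6: C, bond orders sum to 4 (valence 4) → 0 H
  atom 7: C, bond orders sum to 1 (valence 4) → 3 H
  atom 8: N, bond orders sum to 2 (valence 3) → 1 H
  atom 9: C, bond orders sum to 4 (valence 4) → 0 H
  atom 10: C, bond orders sum to 4 (valence 4) → 0 H
  atom 11: O, bond orders sum to 2 (valence 2) → 0 H
  atom 12: N, bond orders sum to 1 (valence 3) → 2 H
Totals → C:8, H:10, N:2, O:2.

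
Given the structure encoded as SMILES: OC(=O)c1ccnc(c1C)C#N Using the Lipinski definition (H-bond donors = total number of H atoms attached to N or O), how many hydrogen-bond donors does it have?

1

Donors: find every N or O and count the H atoms it carries.
  atom 1 (O): bond orders sum to 1 → 1 H
  atom 3 (O): bond orders sum to 2 → 0 H
  atom 7 (N): bond orders sum to 3 → 0 H
  atom 12 (N): bond orders sum to 3 → 0 H
Lipinski HBD = 1.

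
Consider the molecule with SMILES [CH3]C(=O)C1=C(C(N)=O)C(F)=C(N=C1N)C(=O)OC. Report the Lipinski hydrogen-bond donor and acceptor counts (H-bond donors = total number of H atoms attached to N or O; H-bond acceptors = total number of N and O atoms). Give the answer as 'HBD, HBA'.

Donors: find every N or O and count the H atoms it carries.
  atom 3 (O): bond orders sum to 2 → 0 H
  atom 7 (N): bond orders sum to 1 → 2 H
  atom 8 (O): bond orders sum to 2 → 0 H
  atom 12 (N): bond orders sum to 3 → 0 H
  atom 14 (N): bond orders sum to 1 → 2 H
  atom 16 (O): bond orders sum to 2 → 0 H
  atom 17 (O): bond orders sum to 2 → 0 H
Lipinski HBD = 4.
Acceptors: N atoms = 3, O atoms = 4 → HBA = 7.

4, 7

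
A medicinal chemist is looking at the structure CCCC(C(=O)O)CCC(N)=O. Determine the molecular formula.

C8H15NO3

Walk through each heavy atom and fill implicit hydrogens from standard valence (C 4, N 3, O 2, S 2, halogen 1):
  atom 1: C, bond orders sum to 1 (valence 4) → 3 H
  atom 2: C, bond orders sum to 2 (valence 4) → 2 H
  atom 3: C, bond orders sum to 2 (valence 4) → 2 H
  atom 4: C, bond orders sum to 3 (valence 4) → 1 H
  atom 5: C, bond orders sum to 4 (valence 4) → 0 H
  atom 6: O, bond orders sum to 2 (valence 2) → 0 H
  atom 7: O, bond orders sum to 1 (valence 2) → 1 H
  atom 8: C, bond orders sum to 2 (valence 4) → 2 H
  atom 9: C, bond orders sum to 2 (valence 4) → 2 H
  atom 10: C, bond orders sum to 4 (valence 4) → 0 H
  atom 11: N, bond orders sum to 1 (valence 3) → 2 H
  atom 12: O, bond orders sum to 2 (valence 2) → 0 H
Totals → C:8, H:15, N:1, O:3.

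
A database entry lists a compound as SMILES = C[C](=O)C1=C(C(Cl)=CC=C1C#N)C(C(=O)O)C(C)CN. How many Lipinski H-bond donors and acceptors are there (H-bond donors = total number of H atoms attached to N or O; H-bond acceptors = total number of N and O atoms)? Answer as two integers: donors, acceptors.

3, 5

Donors: find every N or O and count the H atoms it carries.
  atom 3 (O): bond orders sum to 2 → 0 H
  atom 12 (N): bond orders sum to 3 → 0 H
  atom 15 (O): bond orders sum to 2 → 0 H
  atom 16 (O): bond orders sum to 1 → 1 H
  atom 20 (N): bond orders sum to 1 → 2 H
Lipinski HBD = 3.
Acceptors: N atoms = 2, O atoms = 3 → HBA = 5.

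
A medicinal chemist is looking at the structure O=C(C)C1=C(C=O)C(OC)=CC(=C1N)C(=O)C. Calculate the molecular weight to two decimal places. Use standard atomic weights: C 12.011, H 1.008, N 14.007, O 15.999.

235.24 g/mol

First, the molecular formula is C12H13NO4 (counting implicit H from valence).
  C: 12 × 12.011 = 144.132
  H: 13 × 1.008 = 13.104
  N: 1 × 14.007 = 14.007
  O: 4 × 15.999 = 63.996
Sum: 12×12.011 + 13×1.008 + 1×14.007 + 4×15.999 = 235.239 → 235.24 g/mol.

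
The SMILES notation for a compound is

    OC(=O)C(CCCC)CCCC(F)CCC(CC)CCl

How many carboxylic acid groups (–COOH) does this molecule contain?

The carboxylic acid motif appears at heavy-atom position 2 in the SMILES.
Carboxylic acid count: 1.

1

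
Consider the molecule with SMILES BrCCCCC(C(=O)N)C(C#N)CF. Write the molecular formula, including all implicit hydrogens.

Walk through each heavy atom and fill implicit hydrogens from standard valence (C 4, N 3, O 2, S 2, halogen 1):
  atom 1: Br (halogen, monovalent) → 0 H
  atom 2: C, bond orders sum to 2 (valence 4) → 2 H
  atom 3: C, bond orders sum to 2 (valence 4) → 2 H
  atom 4: C, bond orders sum to 2 (valence 4) → 2 H
  atom 5: C, bond orders sum to 2 (valence 4) → 2 H
  atom 6: C, bond orders sum to 3 (valence 4) → 1 H
  atom 7: C, bond orders sum to 4 (valence 4) → 0 H
  atom 8: O, bond orders sum to 2 (valence 2) → 0 H
  atom 9: N, bond orders sum to 1 (valence 3) → 2 H
  atom 10: C, bond orders sum to 3 (valence 4) → 1 H
  atom 11: C, bond orders sum to 4 (valence 4) → 0 H
  atom 12: N, bond orders sum to 3 (valence 3) → 0 H
  atom 13: C, bond orders sum to 2 (valence 4) → 2 H
  atom 14: F (halogen, monovalent) → 0 H
Totals → C:9, H:14, Br:1, F:1, N:2, O:1.
In Hill order: C9H14BrFN2O.

C9H14BrFN2O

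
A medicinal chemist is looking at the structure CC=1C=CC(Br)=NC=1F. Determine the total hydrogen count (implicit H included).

Walk through each heavy atom and fill implicit hydrogens from standard valence (C 4, N 3, O 2, S 2, halogen 1):
  atom 1: C, bond orders sum to 1 (valence 4) → 3 H
  atom 2: C, bond orders sum to 4 (valence 4) → 0 H
  atom 3: C, bond orders sum to 3 (valence 4) → 1 H
  atom 4: C, bond orders sum to 3 (valence 4) → 1 H
  atom 5: C, bond orders sum to 4 (valence 4) → 0 H
  atom 6: Br (halogen, monovalent) → 0 H
  atom 7: N, bond orders sum to 3 (valence 3) → 0 H
  atom 8: C, bond orders sum to 4 (valence 4) → 0 H
  atom 9: F (halogen, monovalent) → 0 H
Total hydrogens: 5.

5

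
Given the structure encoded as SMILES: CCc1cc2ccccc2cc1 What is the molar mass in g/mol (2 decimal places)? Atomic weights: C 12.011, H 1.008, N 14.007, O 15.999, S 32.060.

156.23 g/mol

First, the molecular formula is C12H12 (counting implicit H from valence).
  C: 12 × 12.011 = 144.132
  H: 12 × 1.008 = 12.096
Sum: 12×12.011 + 12×1.008 = 156.228 → 156.23 g/mol.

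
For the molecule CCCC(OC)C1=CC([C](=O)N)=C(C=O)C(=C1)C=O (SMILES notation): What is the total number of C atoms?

14

Count every carbon token in the SMILES (each C, including those in ring-closure positions and inside branches).
Carbon count: 14.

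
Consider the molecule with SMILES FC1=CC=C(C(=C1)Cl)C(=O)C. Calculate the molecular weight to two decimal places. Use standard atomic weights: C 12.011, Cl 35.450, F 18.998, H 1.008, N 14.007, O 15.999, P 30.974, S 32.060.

First, the molecular formula is C8H6ClFO (counting implicit H from valence).
  C: 8 × 12.011 = 96.088
  Cl: 1 × 35.450 = 35.450
  F: 1 × 18.998 = 18.998
  H: 6 × 1.008 = 6.048
  O: 1 × 15.999 = 15.999
Sum: 8×12.011 + 1×35.450 + 1×18.998 + 6×1.008 + 1×15.999 = 172.583 → 172.58 g/mol.

172.58 g/mol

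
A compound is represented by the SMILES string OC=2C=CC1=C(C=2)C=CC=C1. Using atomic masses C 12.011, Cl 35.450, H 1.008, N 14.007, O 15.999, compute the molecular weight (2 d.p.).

First, the molecular formula is C10H8O (counting implicit H from valence).
  C: 10 × 12.011 = 120.110
  H: 8 × 1.008 = 8.064
  O: 1 × 15.999 = 15.999
Sum: 10×12.011 + 8×1.008 + 1×15.999 = 144.173 → 144.17 g/mol.

144.17 g/mol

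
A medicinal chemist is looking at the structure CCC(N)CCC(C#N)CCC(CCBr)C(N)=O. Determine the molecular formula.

C13H24BrN3O

Walk through each heavy atom and fill implicit hydrogens from standard valence (C 4, N 3, O 2, S 2, halogen 1):
  atom 1: C, bond orders sum to 1 (valence 4) → 3 H
  atom 2: C, bond orders sum to 2 (valence 4) → 2 H
  atom 3: C, bond orders sum to 3 (valence 4) → 1 H
  atom 4: N, bond orders sum to 1 (valence 3) → 2 H
  atom 5: C, bond orders sum to 2 (valence 4) → 2 H
  atom 6: C, bond orders sum to 2 (valence 4) → 2 H
  atom 7: C, bond orders sum to 3 (valence 4) → 1 H
  atom 8: C, bond orders sum to 4 (valence 4) → 0 H
  atom 9: N, bond orders sum to 3 (valence 3) → 0 H
  atom 10: C, bond orders sum to 2 (valence 4) → 2 H
  atom 11: C, bond orders sum to 2 (valence 4) → 2 H
  atom 12: C, bond orders sum to 3 (valence 4) → 1 H
  atom 13: C, bond orders sum to 2 (valence 4) → 2 H
  atom 14: C, bond orders sum to 2 (valence 4) → 2 H
  atom 15: Br (halogen, monovalent) → 0 H
  atom 16: C, bond orders sum to 4 (valence 4) → 0 H
  atom 17: N, bond orders sum to 1 (valence 3) → 2 H
  atom 18: O, bond orders sum to 2 (valence 2) → 0 H
Totals → C:13, H:24, Br:1, N:3, O:1.
In Hill order: C13H24BrN3O.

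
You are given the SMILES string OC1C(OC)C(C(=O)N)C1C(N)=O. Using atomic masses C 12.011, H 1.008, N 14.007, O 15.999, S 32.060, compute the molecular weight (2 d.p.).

188.18 g/mol

First, the molecular formula is C7H12N2O4 (counting implicit H from valence).
  C: 7 × 12.011 = 84.077
  H: 12 × 1.008 = 12.096
  N: 2 × 14.007 = 28.014
  O: 4 × 15.999 = 63.996
Sum: 7×12.011 + 12×1.008 + 2×14.007 + 4×15.999 = 188.183 → 188.18 g/mol.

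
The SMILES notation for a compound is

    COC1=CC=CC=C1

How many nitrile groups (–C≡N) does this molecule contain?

0

Scan the SMILES for the nitrile motif — none present.
Groups that are present: 1 ether.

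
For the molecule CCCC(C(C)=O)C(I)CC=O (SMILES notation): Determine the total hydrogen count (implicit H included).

Walk through each heavy atom and fill implicit hydrogens from standard valence (C 4, N 3, O 2, S 2, halogen 1):
  atom 1: C, bond orders sum to 1 (valence 4) → 3 H
  atom 2: C, bond orders sum to 2 (valence 4) → 2 H
  atom 3: C, bond orders sum to 2 (valence 4) → 2 H
  atom 4: C, bond orders sum to 3 (valence 4) → 1 H
  atom 5: C, bond orders sum to 4 (valence 4) → 0 H
  atom 6: C, bond orders sum to 1 (valence 4) → 3 H
  atom 7: O, bond orders sum to 2 (valence 2) → 0 H
  atom 8: C, bond orders sum to 3 (valence 4) → 1 H
  atom 9: I (halogen, monovalent) → 0 H
  atom 10: C, bond orders sum to 2 (valence 4) → 2 H
  atom 11: C, bond orders sum to 3 (valence 4) → 1 H
  atom 12: O, bond orders sum to 2 (valence 2) → 0 H
Total hydrogens: 15.

15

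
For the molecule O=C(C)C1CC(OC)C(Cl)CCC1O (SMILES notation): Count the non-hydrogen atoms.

Every atom symbol written in the SMILES (organic subset) is one heavy atom; implicit H are not written.
Heavy atoms by element → C:10, Cl:1, O:3.
Total: 14.

14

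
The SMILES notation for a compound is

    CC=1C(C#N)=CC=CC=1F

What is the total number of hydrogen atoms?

6

Walk through each heavy atom and fill implicit hydrogens from standard valence (C 4, N 3, O 2, S 2, halogen 1):
  atom 1: C, bond orders sum to 1 (valence 4) → 3 H
  atom 2: C, bond orders sum to 4 (valence 4) → 0 H
  atom 3: C, bond orders sum to 4 (valence 4) → 0 H
  atom 4: C, bond orders sum to 4 (valence 4) → 0 H
  atom 5: N, bond orders sum to 3 (valence 3) → 0 H
  atom 6: C, bond orders sum to 3 (valence 4) → 1 H
  atom 7: C, bond orders sum to 3 (valence 4) → 1 H
  atom 8: C, bond orders sum to 3 (valence 4) → 1 H
  atom 9: C, bond orders sum to 4 (valence 4) → 0 H
  atom 10: F (halogen, monovalent) → 0 H
Total hydrogens: 6.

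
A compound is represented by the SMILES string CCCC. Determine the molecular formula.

C4H10

Walk through each heavy atom and fill implicit hydrogens from standard valence (C 4, N 3, O 2, S 2, halogen 1):
  atom 1: C, bond orders sum to 1 (valence 4) → 3 H
  atom 2: C, bond orders sum to 2 (valence 4) → 2 H
  atom 3: C, bond orders sum to 2 (valence 4) → 2 H
  atom 4: C, bond orders sum to 1 (valence 4) → 3 H
Totals → C:4, H:10.
In Hill order: C4H10.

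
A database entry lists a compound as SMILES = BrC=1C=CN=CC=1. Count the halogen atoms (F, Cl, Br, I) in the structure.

Halogen atoms appear at heavy-atom position 1 (1×Br).
Halogen count: 1.

1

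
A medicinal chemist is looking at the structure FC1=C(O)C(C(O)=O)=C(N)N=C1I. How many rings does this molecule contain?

1

In SMILES, each pair of matching ring-closure digits denotes one ring-closing bond; the number of such bonds equals the number of independent rings.
Ring-closure bonds here: 1.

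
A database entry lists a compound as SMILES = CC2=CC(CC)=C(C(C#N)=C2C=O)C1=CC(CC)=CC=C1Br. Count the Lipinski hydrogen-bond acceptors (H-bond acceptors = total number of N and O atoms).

2

N atoms: 1; O atoms: 1.
Lipinski HBA = 1 + 1 = 2.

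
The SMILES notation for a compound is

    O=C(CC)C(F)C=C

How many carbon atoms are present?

Count every carbon token in the SMILES (each C, including those in ring-closure positions and inside branches).
Carbon count: 6.

6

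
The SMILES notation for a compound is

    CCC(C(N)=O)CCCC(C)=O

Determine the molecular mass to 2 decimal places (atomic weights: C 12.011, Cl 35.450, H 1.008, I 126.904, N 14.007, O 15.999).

171.24 g/mol

First, the molecular formula is C9H17NO2 (counting implicit H from valence).
  C: 9 × 12.011 = 108.099
  H: 17 × 1.008 = 17.136
  N: 1 × 14.007 = 14.007
  O: 2 × 15.999 = 31.998
Sum: 9×12.011 + 17×1.008 + 1×14.007 + 2×15.999 = 171.240 → 171.24 g/mol.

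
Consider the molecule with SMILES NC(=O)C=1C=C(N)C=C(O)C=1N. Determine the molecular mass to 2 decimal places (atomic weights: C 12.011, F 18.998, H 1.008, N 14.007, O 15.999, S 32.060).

First, the molecular formula is C7H9N3O2 (counting implicit H from valence).
  C: 7 × 12.011 = 84.077
  H: 9 × 1.008 = 9.072
  N: 3 × 14.007 = 42.021
  O: 2 × 15.999 = 31.998
Sum: 7×12.011 + 9×1.008 + 3×14.007 + 2×15.999 = 167.168 → 167.17 g/mol.

167.17 g/mol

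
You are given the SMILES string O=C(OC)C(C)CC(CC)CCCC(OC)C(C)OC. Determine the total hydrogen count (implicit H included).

Walk through each heavy atom and fill implicit hydrogens from standard valence (C 4, N 3, O 2, S 2, halogen 1):
  atom 1: O, bond orders sum to 2 (valence 2) → 0 H
  atom 2: C, bond orders sum to 4 (valence 4) → 0 H
  atom 3: O, bond orders sum to 2 (valence 2) → 0 H
  atom 4: C, bond orders sum to 1 (valence 4) → 3 H
  atom 5: C, bond orders sum to 3 (valence 4) → 1 H
  atom 6: C, bond orders sum to 1 (valence 4) → 3 H
  atom 7: C, bond orders sum to 2 (valence 4) → 2 H
  atom 8: C, bond orders sum to 3 (valence 4) → 1 H
  atom 9: C, bond orders sum to 2 (valence 4) → 2 H
  atom 10: C, bond orders sum to 1 (valence 4) → 3 H
  atom 11: C, bond orders sum to 2 (valence 4) → 2 H
  atom 12: C, bond orders sum to 2 (valence 4) → 2 H
  atom 13: C, bond orders sum to 2 (valence 4) → 2 H
  atom 14: C, bond orders sum to 3 (valence 4) → 1 H
  atom 15: O, bond orders sum to 2 (valence 2) → 0 H
  atom 16: C, bond orders sum to 1 (valence 4) → 3 H
  atom 17: C, bond orders sum to 3 (valence 4) → 1 H
  atom 18: C, bond orders sum to 1 (valence 4) → 3 H
  atom 19: O, bond orders sum to 2 (valence 2) → 0 H
  atom 20: C, bond orders sum to 1 (valence 4) → 3 H
Total hydrogens: 32.

32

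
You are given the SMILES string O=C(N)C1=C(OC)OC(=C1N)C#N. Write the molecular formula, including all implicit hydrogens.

Walk through each heavy atom and fill implicit hydrogens from standard valence (C 4, N 3, O 2, S 2, halogen 1):
  atom 1: O, bond orders sum to 2 (valence 2) → 0 H
  atom 2: C, bond orders sum to 4 (valence 4) → 0 H
  atom 3: N, bond orders sum to 1 (valence 3) → 2 H
  atom 4: C, bond orders sum to 4 (valence 4) → 0 H
  atom 5: C, bond orders sum to 4 (valence 4) → 0 H
  atom 6: O, bond orders sum to 2 (valence 2) → 0 H
  atom 7: C, bond orders sum to 1 (valence 4) → 3 H
  atom 8: O, bond orders sum to 2 (valence 2) → 0 H
  atom 9: C, bond orders sum to 4 (valence 4) → 0 H
  atom 10: C, bond orders sum to 4 (valence 4) → 0 H
  atom 11: N, bond orders sum to 1 (valence 3) → 2 H
  atom 12: C, bond orders sum to 4 (valence 4) → 0 H
  atom 13: N, bond orders sum to 3 (valence 3) → 0 H
Totals → C:7, H:7, N:3, O:3.

C7H7N3O3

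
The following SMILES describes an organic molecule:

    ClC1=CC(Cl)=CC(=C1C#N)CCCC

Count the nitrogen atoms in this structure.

Scan the SMILES for N atoms (remember two-letter symbols like Cl and Br are single atoms).
Nitrogen count: 1.

1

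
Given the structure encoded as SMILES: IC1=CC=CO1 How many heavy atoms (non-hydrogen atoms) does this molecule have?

Every atom symbol written in the SMILES (organic subset) is one heavy atom; implicit H are not written.
Heavy atoms by element → C:4, I:1, O:1.
Total: 6.

6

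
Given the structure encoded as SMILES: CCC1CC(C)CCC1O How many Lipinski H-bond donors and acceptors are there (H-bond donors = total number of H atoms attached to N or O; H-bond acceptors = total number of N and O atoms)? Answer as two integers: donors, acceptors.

Donors: find every N or O and count the H atoms it carries.
  atom 10 (O): bond orders sum to 1 → 1 H
Lipinski HBD = 1.
Acceptors: N atoms = 0, O atoms = 1 → HBA = 1.

1, 1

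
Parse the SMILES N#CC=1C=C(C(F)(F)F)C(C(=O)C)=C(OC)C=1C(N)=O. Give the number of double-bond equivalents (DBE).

8

Degree of unsaturation = (number of rings) + (number of π bonds).
Ring closures in the SMILES: 1.
π bonds: 5 double bonds (each 1 DoU), 1 triple bond (each 2 DoU) → 7 DoU from unsaturation.
Total DoU = 1 + 7 = 8.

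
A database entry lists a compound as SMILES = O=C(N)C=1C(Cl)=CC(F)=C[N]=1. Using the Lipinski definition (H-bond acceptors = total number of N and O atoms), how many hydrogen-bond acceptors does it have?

3

N atoms: 2; O atoms: 1.
Lipinski HBA = 2 + 1 = 3.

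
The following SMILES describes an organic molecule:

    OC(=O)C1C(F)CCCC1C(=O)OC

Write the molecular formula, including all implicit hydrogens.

C9H13FO4

Walk through each heavy atom and fill implicit hydrogens from standard valence (C 4, N 3, O 2, S 2, halogen 1):
  atom 1: O, bond orders sum to 1 (valence 2) → 1 H
  atom 2: C, bond orders sum to 4 (valence 4) → 0 H
  atom 3: O, bond orders sum to 2 (valence 2) → 0 H
  atom 4: C, bond orders sum to 3 (valence 4) → 1 H
  atom 5: C, bond orders sum to 3 (valence 4) → 1 H
  atom 6: F (halogen, monovalent) → 0 H
  atom 7: C, bond orders sum to 2 (valence 4) → 2 H
  atom 8: C, bond orders sum to 2 (valence 4) → 2 H
  atom 9: C, bond orders sum to 2 (valence 4) → 2 H
  atom 10: C, bond orders sum to 3 (valence 4) → 1 H
  atom 11: C, bond orders sum to 4 (valence 4) → 0 H
  atom 12: O, bond orders sum to 2 (valence 2) → 0 H
  atom 13: O, bond orders sum to 2 (valence 2) → 0 H
  atom 14: C, bond orders sum to 1 (valence 4) → 3 H
Totals → C:9, H:13, F:1, O:4.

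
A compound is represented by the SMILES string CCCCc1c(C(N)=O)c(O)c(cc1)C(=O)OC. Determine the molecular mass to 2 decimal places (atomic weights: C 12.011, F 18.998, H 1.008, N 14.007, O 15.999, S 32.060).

First, the molecular formula is C13H17NO4 (counting implicit H from valence).
  C: 13 × 12.011 = 156.143
  H: 17 × 1.008 = 17.136
  N: 1 × 14.007 = 14.007
  O: 4 × 15.999 = 63.996
Sum: 13×12.011 + 17×1.008 + 1×14.007 + 4×15.999 = 251.282 → 251.28 g/mol.

251.28 g/mol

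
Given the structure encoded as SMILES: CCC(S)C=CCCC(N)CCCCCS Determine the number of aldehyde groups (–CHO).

Scan the SMILES for the aldehyde motif — none present.
Groups that are present: 1 alkene, 1 primary amine, 2 thiol.

0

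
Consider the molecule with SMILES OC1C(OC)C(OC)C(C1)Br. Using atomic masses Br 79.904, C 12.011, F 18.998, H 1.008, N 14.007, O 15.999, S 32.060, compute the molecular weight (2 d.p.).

First, the molecular formula is C7H13BrO3 (counting implicit H from valence).
  Br: 1 × 79.904 = 79.904
  C: 7 × 12.011 = 84.077
  H: 13 × 1.008 = 13.104
  O: 3 × 15.999 = 47.997
Sum: 1×79.904 + 7×12.011 + 13×1.008 + 3×15.999 = 225.082 → 225.08 g/mol.

225.08 g/mol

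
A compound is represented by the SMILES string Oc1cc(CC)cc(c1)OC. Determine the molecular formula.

Walk through each heavy atom and fill implicit hydrogens from standard valence (C 4, N 3, O 2, S 2, halogen 1); for lowercase aromatic atoms, an aromatic c carries 1 H when it has two neighbours and 0 H with three, and aromatic n carries 0 H:
  atom 1: O, bond orders sum to 1 (valence 2) → 1 H
  atom 2: aromatic c, 3 neighbours → 0 H
  atom 3: aromatic c, 2 neighbours → 1 H
  atom 4: aromatic c, 3 neighbours → 0 H
  atom 5: C, bond orders sum to 2 (valence 4) → 2 H
  atom 6: C, bond orders sum to 1 (valence 4) → 3 H
  atom 7: aromatic c, 2 neighbours → 1 H
  atom 8: aromatic c, 3 neighbours → 0 H
  atom 9: aromatic c, 2 neighbours → 1 H
  atom 10: O, bond orders sum to 2 (valence 2) → 0 H
  atom 11: C, bond orders sum to 1 (valence 4) → 3 H
Totals → C:9, H:12, O:2.
In Hill order: C9H12O2.

C9H12O2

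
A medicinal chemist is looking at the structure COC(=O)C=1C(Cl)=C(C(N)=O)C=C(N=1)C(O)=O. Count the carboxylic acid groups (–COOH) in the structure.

1

The carboxylic acid motif appears at heavy-atom position 15 in the SMILES.
Other groups present: 1 amide, 1 ester.
Carboxylic acid count: 1.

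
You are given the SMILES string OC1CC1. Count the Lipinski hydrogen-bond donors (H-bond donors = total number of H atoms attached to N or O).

Donors: find every N or O and count the H atoms it carries.
  atom 1 (O): bond orders sum to 1 → 1 H
Lipinski HBD = 1.

1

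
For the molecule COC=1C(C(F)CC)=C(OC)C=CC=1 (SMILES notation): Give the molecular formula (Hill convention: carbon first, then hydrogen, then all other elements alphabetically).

Walk through each heavy atom and fill implicit hydrogens from standard valence (C 4, N 3, O 2, S 2, halogen 1):
  atom 1: C, bond orders sum to 1 (valence 4) → 3 H
  atom 2: O, bond orders sum to 2 (valence 2) → 0 H
  atom 3: C, bond orders sum to 4 (valence 4) → 0 H
  atom 4: C, bond orders sum to 4 (valence 4) → 0 H
  atom 5: C, bond orders sum to 3 (valence 4) → 1 H
  atom 6: F (halogen, monovalent) → 0 H
  atom 7: C, bond orders sum to 2 (valence 4) → 2 H
  atom 8: C, bond orders sum to 1 (valence 4) → 3 H
  atom 9: C, bond orders sum to 4 (valence 4) → 0 H
  atom 10: O, bond orders sum to 2 (valence 2) → 0 H
  atom 11: C, bond orders sum to 1 (valence 4) → 3 H
  atom 12: C, bond orders sum to 3 (valence 4) → 1 H
  atom 13: C, bond orders sum to 3 (valence 4) → 1 H
  atom 14: C, bond orders sum to 3 (valence 4) → 1 H
Totals → C:11, H:15, F:1, O:2.

C11H15FO2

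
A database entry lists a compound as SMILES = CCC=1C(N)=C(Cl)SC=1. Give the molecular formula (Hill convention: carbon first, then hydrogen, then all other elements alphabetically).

C6H8ClNS

Walk through each heavy atom and fill implicit hydrogens from standard valence (C 4, N 3, O 2, S 2, halogen 1):
  atom 1: C, bond orders sum to 1 (valence 4) → 3 H
  atom 2: C, bond orders sum to 2 (valence 4) → 2 H
  atom 3: C, bond orders sum to 4 (valence 4) → 0 H
  atom 4: C, bond orders sum to 4 (valence 4) → 0 H
  atom 5: N, bond orders sum to 1 (valence 3) → 2 H
  atom 6: C, bond orders sum to 4 (valence 4) → 0 H
  atom 7: Cl (halogen, monovalent) → 0 H
  atom 8: S, bond orders sum to 2 (valence 2) → 0 H
  atom 9: C, bond orders sum to 3 (valence 4) → 1 H
Totals → C:6, H:8, Cl:1, N:1, S:1.
In Hill order: C6H8ClNS.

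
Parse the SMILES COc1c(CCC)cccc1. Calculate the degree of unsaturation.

Molecular formula: C10H14O.
DoU = (2C + 2 + N − H − X) / 2, where X is the halogen count and O/S are ignored.
    = (2·10 + 2 + 0 − 14 − 0) / 2 = 8 / 2 = 4.

4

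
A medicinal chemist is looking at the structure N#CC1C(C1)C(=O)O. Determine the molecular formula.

Walk through each heavy atom and fill implicit hydrogens from standard valence (C 4, N 3, O 2, S 2, halogen 1):
  atom 1: N, bond orders sum to 3 (valence 3) → 0 H
  atom 2: C, bond orders sum to 4 (valence 4) → 0 H
  atom 3: C, bond orders sum to 3 (valence 4) → 1 H
  atom 4: C, bond orders sum to 3 (valence 4) → 1 H
  atom 5: C, bond orders sum to 2 (valence 4) → 2 H
  atom 6: C, bond orders sum to 4 (valence 4) → 0 H
  atom 7: O, bond orders sum to 2 (valence 2) → 0 H
  atom 8: O, bond orders sum to 1 (valence 2) → 1 H
Totals → C:5, H:5, N:1, O:2.

C5H5NO2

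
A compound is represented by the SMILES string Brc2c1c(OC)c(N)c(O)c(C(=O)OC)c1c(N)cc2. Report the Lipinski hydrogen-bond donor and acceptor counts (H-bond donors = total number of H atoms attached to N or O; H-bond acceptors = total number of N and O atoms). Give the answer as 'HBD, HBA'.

Donors: find every N or O and count the H atoms it carries.
  atom 5 (O): bond orders sum to 2 → 0 H
  atom 8 (N): bond orders sum to 1 → 2 H
  atom 10 (O): bond orders sum to 1 → 1 H
  atom 13 (O): bond orders sum to 2 → 0 H
  atom 14 (O): bond orders sum to 2 → 0 H
  atom 18 (N): bond orders sum to 1 → 2 H
Lipinski HBD = 5.
Acceptors: N atoms = 2, O atoms = 4 → HBA = 6.

5, 6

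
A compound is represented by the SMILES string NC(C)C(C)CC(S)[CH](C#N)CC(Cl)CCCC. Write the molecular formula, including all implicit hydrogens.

C14H27ClN2S

Walk through each heavy atom and fill implicit hydrogens from standard valence (C 4, N 3, O 2, S 2, halogen 1):
  atom 1: N, bond orders sum to 1 (valence 3) → 2 H
  atom 2: C, bond orders sum to 3 (valence 4) → 1 H
  atom 3: C, bond orders sum to 1 (valence 4) → 3 H
  atom 4: C, bond orders sum to 3 (valence 4) → 1 H
  atom 5: C, bond orders sum to 1 (valence 4) → 3 H
  atom 6: C, bond orders sum to 2 (valence 4) → 2 H
  atom 7: C, bond orders sum to 3 (valence 4) → 1 H
  atom 8: S, bond orders sum to 1 (valence 2) → 1 H
  atom 9: C with explicit H count 1
  atom 10: C, bond orders sum to 4 (valence 4) → 0 H
  atom 11: N, bond orders sum to 3 (valence 3) → 0 H
  atom 12: C, bond orders sum to 2 (valence 4) → 2 H
  atom 13: C, bond orders sum to 3 (valence 4) → 1 H
  atom 14: Cl (halogen, monovalent) → 0 H
  atom 15: C, bond orders sum to 2 (valence 4) → 2 H
  atom 16: C, bond orders sum to 2 (valence 4) → 2 H
  atom 17: C, bond orders sum to 2 (valence 4) → 2 H
  atom 18: C, bond orders sum to 1 (valence 4) → 3 H
Totals → C:14, H:27, Cl:1, N:2, S:1.
In Hill order: C14H27ClN2S.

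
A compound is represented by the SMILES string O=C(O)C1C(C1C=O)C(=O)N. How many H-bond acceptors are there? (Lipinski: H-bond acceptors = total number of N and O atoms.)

N atoms: 1; O atoms: 4.
Lipinski HBA = 1 + 4 = 5.

5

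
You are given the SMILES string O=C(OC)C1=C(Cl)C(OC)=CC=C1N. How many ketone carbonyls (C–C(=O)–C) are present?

0

Scan the SMILES for the ketone motif — none present.
Groups that are present: 1 ester, 1 ether, 1 primary amine.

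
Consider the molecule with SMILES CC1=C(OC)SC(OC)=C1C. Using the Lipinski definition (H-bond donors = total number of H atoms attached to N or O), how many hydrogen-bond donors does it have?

Donors: find every N or O and count the H atoms it carries.
  atom 4 (O): bond orders sum to 2 → 0 H
  atom 8 (O): bond orders sum to 2 → 0 H
Lipinski HBD = 0.

0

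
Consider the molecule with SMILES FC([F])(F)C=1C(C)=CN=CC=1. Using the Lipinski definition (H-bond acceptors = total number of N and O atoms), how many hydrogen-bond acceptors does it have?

N atoms: 1; O atoms: 0.
Lipinski HBA = 1 + 0 = 1.

1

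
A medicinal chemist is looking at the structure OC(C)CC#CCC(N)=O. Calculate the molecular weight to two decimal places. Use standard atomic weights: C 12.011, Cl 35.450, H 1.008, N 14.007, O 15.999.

First, the molecular formula is C7H11NO2 (counting implicit H from valence).
  C: 7 × 12.011 = 84.077
  H: 11 × 1.008 = 11.088
  N: 1 × 14.007 = 14.007
  O: 2 × 15.999 = 31.998
Sum: 7×12.011 + 11×1.008 + 1×14.007 + 2×15.999 = 141.170 → 141.17 g/mol.

141.17 g/mol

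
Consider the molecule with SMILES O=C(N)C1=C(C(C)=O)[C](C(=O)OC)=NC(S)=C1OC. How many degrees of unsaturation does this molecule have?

7

Molecular formula: C11H12N2O5S.
DoU = (2C + 2 + N − H − X) / 2, where X is the halogen count and O/S are ignored.
    = (2·11 + 2 + 2 − 12 − 0) / 2 = 14 / 2 = 7.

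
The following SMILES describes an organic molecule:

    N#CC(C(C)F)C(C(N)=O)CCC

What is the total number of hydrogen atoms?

Walk through each heavy atom and fill implicit hydrogens from standard valence (C 4, N 3, O 2, S 2, halogen 1):
  atom 1: N, bond orders sum to 3 (valence 3) → 0 H
  atom 2: C, bond orders sum to 4 (valence 4) → 0 H
  atom 3: C, bond orders sum to 3 (valence 4) → 1 H
  atom 4: C, bond orders sum to 3 (valence 4) → 1 H
  atom 5: C, bond orders sum to 1 (valence 4) → 3 H
  atom 6: F (halogen, monovalent) → 0 H
  atom 7: C, bond orders sum to 3 (valence 4) → 1 H
  atom 8: C, bond orders sum to 4 (valence 4) → 0 H
  atom 9: N, bond orders sum to 1 (valence 3) → 2 H
  atom 10: O, bond orders sum to 2 (valence 2) → 0 H
  atom 11: C, bond orders sum to 2 (valence 4) → 2 H
  atom 12: C, bond orders sum to 2 (valence 4) → 2 H
  atom 13: C, bond orders sum to 1 (valence 4) → 3 H
Total hydrogens: 15.

15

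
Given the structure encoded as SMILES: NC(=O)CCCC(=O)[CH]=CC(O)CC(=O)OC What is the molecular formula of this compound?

C11H17NO5

Walk through each heavy atom and fill implicit hydrogens from standard valence (C 4, N 3, O 2, S 2, halogen 1):
  atom 1: N, bond orders sum to 1 (valence 3) → 2 H
  atom 2: C, bond orders sum to 4 (valence 4) → 0 H
  atom 3: O, bond orders sum to 2 (valence 2) → 0 H
  atom 4: C, bond orders sum to 2 (valence 4) → 2 H
  atom 5: C, bond orders sum to 2 (valence 4) → 2 H
  atom 6: C, bond orders sum to 2 (valence 4) → 2 H
  atom 7: C, bond orders sum to 4 (valence 4) → 0 H
  atom 8: O, bond orders sum to 2 (valence 2) → 0 H
  atom 9: C with explicit H count 1
  atom 10: C, bond orders sum to 3 (valence 4) → 1 H
  atom 11: C, bond orders sum to 3 (valence 4) → 1 H
  atom 12: O, bond orders sum to 1 (valence 2) → 1 H
  atom 13: C, bond orders sum to 2 (valence 4) → 2 H
  atom 14: C, bond orders sum to 4 (valence 4) → 0 H
  atom 15: O, bond orders sum to 2 (valence 2) → 0 H
  atom 16: O, bond orders sum to 2 (valence 2) → 0 H
  atom 17: C, bond orders sum to 1 (valence 4) → 3 H
Totals → C:11, H:17, N:1, O:5.
In Hill order: C11H17NO5.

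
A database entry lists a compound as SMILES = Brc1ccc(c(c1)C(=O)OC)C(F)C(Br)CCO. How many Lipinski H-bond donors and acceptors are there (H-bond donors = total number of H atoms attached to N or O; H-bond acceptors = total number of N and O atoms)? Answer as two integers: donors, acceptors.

1, 3

Donors: find every N or O and count the H atoms it carries.
  atom 9 (O): bond orders sum to 2 → 0 H
  atom 10 (O): bond orders sum to 2 → 0 H
  atom 18 (O): bond orders sum to 1 → 1 H
Lipinski HBD = 1.
Acceptors: N atoms = 0, O atoms = 3 → HBA = 3.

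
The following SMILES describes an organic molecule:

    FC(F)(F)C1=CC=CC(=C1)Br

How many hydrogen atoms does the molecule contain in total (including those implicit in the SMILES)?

Walk through each heavy atom and fill implicit hydrogens from standard valence (C 4, N 3, O 2, S 2, halogen 1):
  atom 1: F (halogen, monovalent) → 0 H
  atom 2: C, bond orders sum to 4 (valence 4) → 0 H
  atom 3: F (halogen, monovalent) → 0 H
  atom 4: F (halogen, monovalent) → 0 H
  atom 5: C, bond orders sum to 4 (valence 4) → 0 H
  atom 6: C, bond orders sum to 3 (valence 4) → 1 H
  atom 7: C, bond orders sum to 3 (valence 4) → 1 H
  atom 8: C, bond orders sum to 3 (valence 4) → 1 H
  atom 9: C, bond orders sum to 4 (valence 4) → 0 H
  atom 10: C, bond orders sum to 3 (valence 4) → 1 H
  atom 11: Br (halogen, monovalent) → 0 H
Total hydrogens: 4.

4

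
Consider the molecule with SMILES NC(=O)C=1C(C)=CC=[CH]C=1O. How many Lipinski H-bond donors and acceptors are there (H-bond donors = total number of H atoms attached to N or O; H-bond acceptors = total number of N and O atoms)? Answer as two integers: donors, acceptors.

Donors: find every N or O and count the H atoms it carries.
  atom 1 (N): bond orders sum to 1 → 2 H
  atom 3 (O): bond orders sum to 2 → 0 H
  atom 11 (O): bond orders sum to 1 → 1 H
Lipinski HBD = 3.
Acceptors: N atoms = 1, O atoms = 2 → HBA = 3.

3, 3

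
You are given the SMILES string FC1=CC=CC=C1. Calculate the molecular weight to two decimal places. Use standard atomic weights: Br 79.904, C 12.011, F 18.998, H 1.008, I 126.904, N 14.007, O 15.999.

First, the molecular formula is C6H5F (counting implicit H from valence).
  C: 6 × 12.011 = 72.066
  F: 1 × 18.998 = 18.998
  H: 5 × 1.008 = 5.040
Sum: 6×12.011 + 1×18.998 + 5×1.008 = 96.104 → 96.10 g/mol.

96.10 g/mol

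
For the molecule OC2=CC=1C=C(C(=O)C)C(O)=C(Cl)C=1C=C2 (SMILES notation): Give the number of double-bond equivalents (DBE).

8

Degree of unsaturation = (number of rings) + (number of π bonds).
Ring closures in the SMILES: 2.
π bonds: 6 double bonds (each 1 DoU) → 6 DoU from unsaturation.
Total DoU = 2 + 6 = 8.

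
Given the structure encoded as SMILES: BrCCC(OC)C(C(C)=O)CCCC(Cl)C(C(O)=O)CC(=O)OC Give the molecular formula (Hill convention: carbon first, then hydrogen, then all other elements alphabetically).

Walk through each heavy atom and fill implicit hydrogens from standard valence (C 4, N 3, O 2, S 2, halogen 1):
  atom 1: Br (halogen, monovalent) → 0 H
  atom 2: C, bond orders sum to 2 (valence 4) → 2 H
  atom 3: C, bond orders sum to 2 (valence 4) → 2 H
  atom 4: C, bond orders sum to 3 (valence 4) → 1 H
  atom 5: O, bond orders sum to 2 (valence 2) → 0 H
  atom 6: C, bond orders sum to 1 (valence 4) → 3 H
  atom 7: C, bond orders sum to 3 (valence 4) → 1 H
  atom 8: C, bond orders sum to 4 (valence 4) → 0 H
  atom 9: C, bond orders sum to 1 (valence 4) → 3 H
  atom 10: O, bond orders sum to 2 (valence 2) → 0 H
  atom 11: C, bond orders sum to 2 (valence 4) → 2 H
  atom 12: C, bond orders sum to 2 (valence 4) → 2 H
  atom 13: C, bond orders sum to 2 (valence 4) → 2 H
  atom 14: C, bond orders sum to 3 (valence 4) → 1 H
  atom 15: Cl (halogen, monovalent) → 0 H
  atom 16: C, bond orders sum to 3 (valence 4) → 1 H
  atom 17: C, bond orders sum to 4 (valence 4) → 0 H
  atom 18: O, bond orders sum to 1 (valence 2) → 1 H
  atom 19: O, bond orders sum to 2 (valence 2) → 0 H
  atom 20: C, bond orders sum to 2 (valence 4) → 2 H
  atom 21: C, bond orders sum to 4 (valence 4) → 0 H
  atom 22: O, bond orders sum to 2 (valence 2) → 0 H
  atom 23: O, bond orders sum to 2 (valence 2) → 0 H
  atom 24: C, bond orders sum to 1 (valence 4) → 3 H
Totals → C:16, H:26, Br:1, Cl:1, O:6.
In Hill order: C16H26BrClO6.

C16H26BrClO6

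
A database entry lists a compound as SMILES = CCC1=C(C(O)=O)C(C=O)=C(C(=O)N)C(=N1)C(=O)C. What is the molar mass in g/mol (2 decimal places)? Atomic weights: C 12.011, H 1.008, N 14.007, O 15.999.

264.24 g/mol

First, the molecular formula is C12H12N2O5 (counting implicit H from valence).
  C: 12 × 12.011 = 144.132
  H: 12 × 1.008 = 12.096
  N: 2 × 14.007 = 28.014
  O: 5 × 15.999 = 79.995
Sum: 12×12.011 + 12×1.008 + 2×14.007 + 5×15.999 = 264.237 → 264.24 g/mol.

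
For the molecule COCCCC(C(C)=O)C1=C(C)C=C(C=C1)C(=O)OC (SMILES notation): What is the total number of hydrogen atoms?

Walk through each heavy atom and fill implicit hydrogens from standard valence (C 4, N 3, O 2, S 2, halogen 1):
  atom 1: C, bond orders sum to 1 (valence 4) → 3 H
  atom 2: O, bond orders sum to 2 (valence 2) → 0 H
  atom 3: C, bond orders sum to 2 (valence 4) → 2 H
  atom 4: C, bond orders sum to 2 (valence 4) → 2 H
  atom 5: C, bond orders sum to 2 (valence 4) → 2 H
  atom 6: C, bond orders sum to 3 (valence 4) → 1 H
  atom 7: C, bond orders sum to 4 (valence 4) → 0 H
  atom 8: C, bond orders sum to 1 (valence 4) → 3 H
  atom 9: O, bond orders sum to 2 (valence 2) → 0 H
  atom 10: C, bond orders sum to 4 (valence 4) → 0 H
  atom 11: C, bond orders sum to 4 (valence 4) → 0 H
  atom 12: C, bond orders sum to 1 (valence 4) → 3 H
  atom 13: C, bond orders sum to 3 (valence 4) → 1 H
  atom 14: C, bond orders sum to 4 (valence 4) → 0 H
  atom 15: C, bond orders sum to 3 (valence 4) → 1 H
  atom 16: C, bond orders sum to 3 (valence 4) → 1 H
  atom 17: C, bond orders sum to 4 (valence 4) → 0 H
  atom 18: O, bond orders sum to 2 (valence 2) → 0 H
  atom 19: O, bond orders sum to 2 (valence 2) → 0 H
  atom 20: C, bond orders sum to 1 (valence 4) → 3 H
Total hydrogens: 22.

22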